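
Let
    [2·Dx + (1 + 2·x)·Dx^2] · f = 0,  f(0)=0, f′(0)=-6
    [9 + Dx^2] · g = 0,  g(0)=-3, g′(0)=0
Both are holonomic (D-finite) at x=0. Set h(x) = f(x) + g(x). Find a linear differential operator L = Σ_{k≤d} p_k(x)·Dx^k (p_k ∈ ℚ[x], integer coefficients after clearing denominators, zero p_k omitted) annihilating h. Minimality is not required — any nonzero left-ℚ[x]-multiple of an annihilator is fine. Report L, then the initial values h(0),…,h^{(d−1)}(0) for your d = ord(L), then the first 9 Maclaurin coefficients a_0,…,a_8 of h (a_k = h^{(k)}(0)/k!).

L = (594 + 648·x + 648·x^2)·Dx + (153 + 630·x + 972·x^2 + 648·x^3)·Dx^2 + (66 + 72·x + 72·x^2)·Dx^3 + (17 + 70·x + 108·x^2 + 72·x^3)·Dx^4  (order 4).
h: a_k = -3, -6, 39/2, -8, 15/8, -96/5, 2803/80, -384/7, 427893/4480, …
ICs: h(0) = -3, h′(0) = -6, h′′(0) = 39, h′′′(0) = -48.

f: a_k = 0, -6, 6, -8, 12, -96/5, 32, -384/7, 96, …
g: a_k = -3, 0, 27/2, 0, -81/8, 0, 243/80, 0, -2187/4480, …
f+g: L₀ = lclm(L_f,L_g), ord ≤ 2+2.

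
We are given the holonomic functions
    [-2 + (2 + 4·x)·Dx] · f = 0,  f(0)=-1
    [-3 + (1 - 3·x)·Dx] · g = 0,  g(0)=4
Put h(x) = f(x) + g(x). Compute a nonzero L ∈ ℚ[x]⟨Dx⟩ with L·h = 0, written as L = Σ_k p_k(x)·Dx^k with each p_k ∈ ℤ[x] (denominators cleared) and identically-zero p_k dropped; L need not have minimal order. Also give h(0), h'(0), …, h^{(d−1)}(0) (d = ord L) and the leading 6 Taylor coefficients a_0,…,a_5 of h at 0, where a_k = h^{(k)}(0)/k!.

L = (21 + 27·x) + (-19 - 66·x - 81·x^2)·Dx + (2 + 7·x - 21·x^2 - 54·x^3)·Dx^2  (order 2).
h: a_k = 3, 11, 73/2, 215/2, 2597/8, 7769/8, …
ICs: h(0) = 3, h′(0) = 11.

f: a_k = -1, -1, 1/2, -1/2, 5/8, -7/8, …
g: a_k = 4, 12, 36, 108, 324, 972, …
L₀ := lclm(L_f,L_g); ord L₀ ≤ 1+1.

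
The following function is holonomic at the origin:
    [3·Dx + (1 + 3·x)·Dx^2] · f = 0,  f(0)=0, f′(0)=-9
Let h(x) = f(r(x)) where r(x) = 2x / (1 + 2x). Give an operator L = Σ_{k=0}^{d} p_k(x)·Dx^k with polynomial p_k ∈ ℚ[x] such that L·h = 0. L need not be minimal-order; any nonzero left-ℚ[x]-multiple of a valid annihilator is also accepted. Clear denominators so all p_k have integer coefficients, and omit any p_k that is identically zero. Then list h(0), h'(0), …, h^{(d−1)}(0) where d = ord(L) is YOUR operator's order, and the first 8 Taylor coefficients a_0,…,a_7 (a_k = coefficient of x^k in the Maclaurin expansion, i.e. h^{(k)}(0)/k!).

f: a_k = 0, -9, 27/2, -27, 243/4, -729/5, 729/2, -6561/7, …
L₀ from L_f via x↦r, Dx↦r'^{-1}Dx.
L = (10 + 32·x)·Dx + (1 + 10·x + 16·x^2)·Dx^2  (order 2).
h: a_k = 0, -18, 90, -504, 3060, -98208/5, 131040, -6291072/7, …
ICs: h(0) = 0, h′(0) = -18.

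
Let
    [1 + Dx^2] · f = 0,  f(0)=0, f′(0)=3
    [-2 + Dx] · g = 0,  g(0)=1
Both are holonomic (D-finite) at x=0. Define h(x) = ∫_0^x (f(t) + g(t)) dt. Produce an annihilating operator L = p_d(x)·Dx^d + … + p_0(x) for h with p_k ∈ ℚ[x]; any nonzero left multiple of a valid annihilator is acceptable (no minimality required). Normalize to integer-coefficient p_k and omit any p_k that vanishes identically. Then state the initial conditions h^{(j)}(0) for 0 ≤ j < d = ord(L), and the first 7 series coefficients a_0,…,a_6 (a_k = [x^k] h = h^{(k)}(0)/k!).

L = -2·Dx + Dx^2 - 2·Dx^3 + Dx^4  (order 4).
h: a_k = 0, 1, 5/2, 2/3, 5/24, 2/15, 7/144, …
ICs: h(0) = 0, h′(0) = 1, h′′(0) = 5, h′′′(0) = 4.

f: a_k = 0, 3, 0, -1/2, 0, 1/40, 0, …
g: a_k = 1, 2, 2, 4/3, 2/3, 4/15, 4/45, …
L₀ := lclm(L_f,L_g); ord L₀ ≤ 2+1.
∫: right-multiply L₀ by Dx.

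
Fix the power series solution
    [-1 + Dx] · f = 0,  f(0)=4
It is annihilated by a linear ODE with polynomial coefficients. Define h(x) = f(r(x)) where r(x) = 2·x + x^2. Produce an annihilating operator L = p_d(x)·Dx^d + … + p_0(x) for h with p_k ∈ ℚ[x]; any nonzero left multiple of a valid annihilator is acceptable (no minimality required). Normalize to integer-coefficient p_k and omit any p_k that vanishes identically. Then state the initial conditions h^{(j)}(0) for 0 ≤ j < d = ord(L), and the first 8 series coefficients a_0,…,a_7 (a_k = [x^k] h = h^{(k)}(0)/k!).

f: a_k = 4, 4, 2, 2/3, 1/6, 1/30, 1/180, 1/1260, …
h₀=f(r): pull back L_f along r ⇒ L₀.
L = (-2 - 2·x) + Dx  (order 1).
h: a_k = 4, 8, 12, 40/3, 38/3, 52/5, 346/45, 1628/315, …
ICs: h(0) = 4.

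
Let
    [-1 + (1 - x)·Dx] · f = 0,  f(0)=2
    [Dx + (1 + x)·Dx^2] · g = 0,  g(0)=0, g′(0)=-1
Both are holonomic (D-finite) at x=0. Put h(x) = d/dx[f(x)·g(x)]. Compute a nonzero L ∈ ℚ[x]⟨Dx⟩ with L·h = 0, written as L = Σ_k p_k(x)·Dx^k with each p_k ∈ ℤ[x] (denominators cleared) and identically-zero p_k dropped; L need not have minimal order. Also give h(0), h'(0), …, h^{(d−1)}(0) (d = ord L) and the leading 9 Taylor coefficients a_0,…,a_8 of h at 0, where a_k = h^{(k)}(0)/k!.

f: a_k = 2, 2, 2, 2, 2, 2, 2, 2, 2, …
g: a_k = 0, -1, 1/2, -1/3, 1/4, -1/5, 1/6, -1/7, 1/8, …
f·g: L₀ = L_f ⊗_s L_g, ord ≤ 1·2.
h=h₀': d/dx-closure on L₀ ⇒ L.
L = 4 + (1 + 5·x)·Dx + (-1 + x^2)·Dx^2  (order 2).
h: a_k = -2, -2, -5, -14/3, -47/6, -37/5, -319/30, -1066/105, -1879/140, …
ICs: h(0) = -2, h′(0) = -2.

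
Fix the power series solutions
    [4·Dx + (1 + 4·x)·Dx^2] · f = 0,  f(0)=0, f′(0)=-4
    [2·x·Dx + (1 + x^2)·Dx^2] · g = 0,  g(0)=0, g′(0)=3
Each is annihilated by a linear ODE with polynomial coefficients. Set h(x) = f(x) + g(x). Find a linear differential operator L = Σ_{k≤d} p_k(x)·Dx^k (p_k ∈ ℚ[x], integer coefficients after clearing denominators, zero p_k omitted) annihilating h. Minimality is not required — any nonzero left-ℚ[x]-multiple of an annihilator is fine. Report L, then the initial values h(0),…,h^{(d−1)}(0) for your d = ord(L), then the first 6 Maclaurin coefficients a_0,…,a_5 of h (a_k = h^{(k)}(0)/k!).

f: a_k = 0, -4, 8, -64/3, 64, -1024/5, …
g: a_k = 0, 3, 0, -1, 0, 3/5, …
h₀=f+g: left-lcm gives L₀, ord ≤ 4.
L = (-4 - 48·x + 12·x^2 + 16·x^3)·Dx + (-17 - 8·x - 45·x^2 + 24·x^3 + 32·x^4)·Dx^2 + (-2 - 7·x + 4·x^2 + x^3 + 6·x^4 + 8·x^5)·Dx^3  (order 3).
h: a_k = 0, -1, 8, -67/3, 64, -1021/5, …
ICs: h(0) = 0, h′(0) = -1, h′′(0) = 16.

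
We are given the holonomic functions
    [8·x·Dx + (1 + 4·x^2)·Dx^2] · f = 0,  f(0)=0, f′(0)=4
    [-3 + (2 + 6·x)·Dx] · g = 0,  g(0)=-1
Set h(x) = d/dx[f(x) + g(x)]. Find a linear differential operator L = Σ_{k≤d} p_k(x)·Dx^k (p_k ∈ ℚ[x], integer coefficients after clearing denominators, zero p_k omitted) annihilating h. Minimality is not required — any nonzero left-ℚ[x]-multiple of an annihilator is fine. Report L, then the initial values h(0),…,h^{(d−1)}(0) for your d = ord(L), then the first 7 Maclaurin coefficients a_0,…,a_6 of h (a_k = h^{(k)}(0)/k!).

f: a_k = 0, 4, 0, -16/3, 0, 64/5, 0, …
g: a_k = -1, -3/2, 9/8, -27/16, 405/128, -1701/256, 15309/1024, …
f+g: L₀ = lclm(L_f,L_g), ord ≤ 2+1.
Derive L from L₀ (diff closure).
L = (-48 - 360·x + 576·x^2 + 864·x^3) + (-59 - 192·x - 120·x^2 + 2304·x^3 + 3024·x^4)·Dx + (-6 + 14·x + 144·x^2 + 272·x^3 + 672·x^4 + 864·x^5)·Dx^2  (order 2).
h: a_k = 5/2, 9/4, -337/16, 405/32, 7879/256, 45927/512, -1029485/2048, …
ICs: h(0) = 5/2, h′(0) = 9/4.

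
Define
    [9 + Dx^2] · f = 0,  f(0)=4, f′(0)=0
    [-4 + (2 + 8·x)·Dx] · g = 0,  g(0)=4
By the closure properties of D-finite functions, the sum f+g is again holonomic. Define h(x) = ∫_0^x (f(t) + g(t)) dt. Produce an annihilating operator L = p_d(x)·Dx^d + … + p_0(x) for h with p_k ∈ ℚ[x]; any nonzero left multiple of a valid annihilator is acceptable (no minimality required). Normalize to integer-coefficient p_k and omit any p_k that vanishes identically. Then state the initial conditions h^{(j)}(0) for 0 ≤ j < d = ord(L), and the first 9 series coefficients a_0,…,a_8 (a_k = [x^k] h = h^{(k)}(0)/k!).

L = (-378 - 1296·x - 2592·x^2)·Dx + (45 + 828·x + 3888·x^2 + 5184·x^3)·Dx^2 + (-42 - 144·x - 288·x^2)·Dx^3 + (5 + 92·x + 432·x^2 + 576·x^3)·Dx^4  (order 4).
h: a_k = 0, 8, 4, -26/3, 4, -53/10, 56/3, -6801/140, 132, …
ICs: h(0) = 0, h′(0) = 8, h′′(0) = 8, h′′′(0) = -52.

f: a_k = 4, 0, -18, 0, 27/2, 0, -81/20, 0, 729/1120, …
g: a_k = 4, 8, -8, 16, -40, 112, -336, 1056, -3432, …
Weyl lclm of L_f,L_g ⇒ L₀ (ord ≤ 3).
∫: right-multiply L₀ by Dx.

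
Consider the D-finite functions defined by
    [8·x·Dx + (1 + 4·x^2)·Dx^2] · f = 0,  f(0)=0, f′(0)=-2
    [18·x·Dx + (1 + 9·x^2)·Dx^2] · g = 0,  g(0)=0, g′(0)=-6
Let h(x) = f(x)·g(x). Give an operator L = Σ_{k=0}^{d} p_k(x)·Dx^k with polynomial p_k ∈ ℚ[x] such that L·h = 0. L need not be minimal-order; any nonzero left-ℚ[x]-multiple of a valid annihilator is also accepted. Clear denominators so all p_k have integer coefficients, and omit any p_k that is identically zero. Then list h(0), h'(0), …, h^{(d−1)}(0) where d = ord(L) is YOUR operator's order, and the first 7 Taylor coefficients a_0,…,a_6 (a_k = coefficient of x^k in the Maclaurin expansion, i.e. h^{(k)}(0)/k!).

f: a_k = 0, -2, 0, 8/3, 0, -32/5, 0, …
g: a_k = 0, -6, 0, 18, 0, -486/5, 0, …
Product ⇒ symmetric product L₀, ord ≤ 4.
L = (-864·x - 18720·x^3 - 82944·x^5 + 134784·x^7 + 1119744·x^9)·Dx + (-52 - 3036·x^2 - 33696·x^4 - 72576·x^6 + 471744·x^8 + 1679616·x^10)·Dx^2 + (-104·x - 2072·x^3 - 11232·x^5 + 13968·x^7 + 269568·x^9 + 559872·x^11)·Dx^3 + (-1 - 26·x^2 - 205·x^4 + 7380·x^8 + 33696·x^10 + 46656·x^12)·Dx^4  (order 4).
h: a_k = 0, 0, 12, 0, -52, 0, 1404/5, …
ICs: h(0) = 0, h′(0) = 0, h′′(0) = 24, h′′′(0) = 0.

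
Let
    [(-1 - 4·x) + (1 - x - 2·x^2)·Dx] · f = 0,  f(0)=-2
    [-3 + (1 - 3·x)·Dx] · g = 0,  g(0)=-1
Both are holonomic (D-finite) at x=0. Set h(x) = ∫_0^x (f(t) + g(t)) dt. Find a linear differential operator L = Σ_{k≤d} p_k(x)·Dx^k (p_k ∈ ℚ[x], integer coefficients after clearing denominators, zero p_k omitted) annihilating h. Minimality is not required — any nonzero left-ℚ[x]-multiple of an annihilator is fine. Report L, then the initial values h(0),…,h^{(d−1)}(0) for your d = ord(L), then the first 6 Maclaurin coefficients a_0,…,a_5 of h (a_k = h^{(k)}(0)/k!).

L = (-36·x + 36·x^2 - 36·x^3)·Dx + (6 - 6·x - 30·x^2 + 54·x^3 - 72·x^4)·Dx^2 + (-1 + 6·x - 12·x^2 + 8·x^3 + 9·x^4 - 18·x^5)·Dx^3  (order 3).
h: a_k = 0, -3, -5/2, -5, -37/4, -103/5, …
ICs: h(0) = 0, h′(0) = -3, h′′(0) = -5.

f: a_k = -2, -2, -6, -10, -22, -42, …
g: a_k = -1, -3, -9, -27, -81, -243, …
Weyl lclm of L_f,L_g ⇒ L₀ (ord ≤ 2).
h=∫₀ˣh₀: take L = L₀·Dx.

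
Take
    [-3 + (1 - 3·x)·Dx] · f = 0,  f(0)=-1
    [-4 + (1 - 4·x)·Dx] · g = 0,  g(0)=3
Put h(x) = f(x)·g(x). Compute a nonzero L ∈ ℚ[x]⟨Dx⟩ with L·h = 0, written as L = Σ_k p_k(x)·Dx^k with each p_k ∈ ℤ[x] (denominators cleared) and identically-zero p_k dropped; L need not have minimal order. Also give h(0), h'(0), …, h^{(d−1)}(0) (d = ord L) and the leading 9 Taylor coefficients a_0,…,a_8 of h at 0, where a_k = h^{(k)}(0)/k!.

f: a_k = -1, -3, -9, -27, -81, -243, -729, -2187, -6561, …
g: a_k = 3, 12, 48, 192, 768, 3072, 12288, 49152, 196608, …
Product ⇒ symmetric product L₀, ord ≤ 1.
L = (-7 + 24·x) + (1 - 7·x + 12·x^2)·Dx  (order 1).
h: a_k = -3, -21, -111, -525, -2343, -10101, -42591, -176925, -727383, …
ICs: h(0) = -3.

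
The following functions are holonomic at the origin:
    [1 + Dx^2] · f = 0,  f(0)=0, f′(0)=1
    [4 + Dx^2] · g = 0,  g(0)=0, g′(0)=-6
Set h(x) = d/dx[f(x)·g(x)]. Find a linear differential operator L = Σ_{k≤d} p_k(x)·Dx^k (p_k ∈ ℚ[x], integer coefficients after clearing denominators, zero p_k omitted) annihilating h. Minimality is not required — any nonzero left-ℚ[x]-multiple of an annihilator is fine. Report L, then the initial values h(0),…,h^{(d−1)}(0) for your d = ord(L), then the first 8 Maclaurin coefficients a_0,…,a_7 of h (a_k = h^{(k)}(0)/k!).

f: a_k = 0, 1, 0, -1/6, 0, 1/120, 0, -1/5040, …
g: a_k = 0, -6, 0, 4, 0, -4/5, 0, 8/105, …
h₀=f·g: eliminate ⇒ L₀, order ≤ 2·2.
h₀' ⇒ L via d/dx closure of L₀.
L = 9 + 10·Dx^2 + Dx^4  (order 4).
h: a_k = 0, -12, 0, 20, 0, -91/10, 0, 41/21, …
ICs: h(0) = 0, h′(0) = -12, h′′(0) = 0, h′′′(0) = 120.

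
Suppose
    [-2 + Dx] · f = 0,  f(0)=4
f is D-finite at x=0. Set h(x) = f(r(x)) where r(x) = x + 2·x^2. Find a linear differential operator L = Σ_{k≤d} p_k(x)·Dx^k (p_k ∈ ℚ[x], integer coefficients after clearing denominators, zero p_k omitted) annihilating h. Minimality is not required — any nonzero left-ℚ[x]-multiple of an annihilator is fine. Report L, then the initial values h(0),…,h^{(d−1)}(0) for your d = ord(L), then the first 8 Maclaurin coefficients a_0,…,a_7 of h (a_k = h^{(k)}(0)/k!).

f: a_k = 4, 8, 8, 16/3, 8/3, 16/15, 16/45, 32/315, …
Substitute x→r, Dx→(1/r')Dx; clear ⇒ L₀.
L = (-2 - 8·x) + Dx  (order 1).
h: a_k = 4, 8, 24, 112/3, 200/3, 432/5, 5296/45, 41696/315, …
ICs: h(0) = 4.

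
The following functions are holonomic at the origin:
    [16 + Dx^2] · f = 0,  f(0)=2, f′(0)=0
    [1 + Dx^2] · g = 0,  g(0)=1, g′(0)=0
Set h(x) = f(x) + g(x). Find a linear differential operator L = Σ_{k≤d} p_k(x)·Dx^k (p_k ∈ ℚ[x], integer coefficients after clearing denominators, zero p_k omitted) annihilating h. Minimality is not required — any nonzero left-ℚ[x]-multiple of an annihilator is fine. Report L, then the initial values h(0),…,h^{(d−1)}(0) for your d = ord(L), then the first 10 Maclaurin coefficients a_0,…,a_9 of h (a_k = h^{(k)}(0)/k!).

f: a_k = 2, 0, -16, 0, 64/3, 0, -512/45, 0, 1024/315, 0, …
g: a_k = 1, 0, -1/2, 0, 1/24, 0, -1/720, 0, 1/40320, 0, …
Weyl lclm of L_f,L_g ⇒ L₀ (ord ≤ 4).
L = 16 + 17·Dx^2 + Dx^4  (order 4).
h: a_k = 3, 0, -33/2, 0, 171/8, 0, -2731/240, 0, 43691/13440, 0, …
ICs: h(0) = 3, h′(0) = 0, h′′(0) = -33, h′′′(0) = 0.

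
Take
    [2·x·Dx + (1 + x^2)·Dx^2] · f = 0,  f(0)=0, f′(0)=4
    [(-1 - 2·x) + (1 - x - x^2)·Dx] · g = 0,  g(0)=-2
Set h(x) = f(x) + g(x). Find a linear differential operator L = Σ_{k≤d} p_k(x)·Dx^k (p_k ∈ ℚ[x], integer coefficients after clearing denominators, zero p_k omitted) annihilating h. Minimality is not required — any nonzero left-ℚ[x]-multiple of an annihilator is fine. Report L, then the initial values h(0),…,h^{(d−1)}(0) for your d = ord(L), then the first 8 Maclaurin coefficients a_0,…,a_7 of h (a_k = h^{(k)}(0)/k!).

L = (4 - 16·x - 64·x^2 - 72·x^3 - 66·x^4 - 6·x^6)·Dx + (-10 - 24·x - 28·x^2 - 60·x^3 - 65·x^4 - 50·x^5 - 3·x^6 - 6·x^7)·Dx^2 + (2 + 2·x + 2·x^2 - 8·x^3 - 5·x^4 - 11·x^5 - 6·x^6 - x^7 - x^8)·Dx^3  (order 3).
h: a_k = -2, 2, -4, -22/3, -10, -76/5, -26, -298/7, …
ICs: h(0) = -2, h′(0) = 2, h′′(0) = -8.

f: a_k = 0, 4, 0, -4/3, 0, 4/5, 0, -4/7, …
g: a_k = -2, -2, -4, -6, -10, -16, -26, -42, …
Weyl lclm of L_f,L_g ⇒ L₀ (ord ≤ 3).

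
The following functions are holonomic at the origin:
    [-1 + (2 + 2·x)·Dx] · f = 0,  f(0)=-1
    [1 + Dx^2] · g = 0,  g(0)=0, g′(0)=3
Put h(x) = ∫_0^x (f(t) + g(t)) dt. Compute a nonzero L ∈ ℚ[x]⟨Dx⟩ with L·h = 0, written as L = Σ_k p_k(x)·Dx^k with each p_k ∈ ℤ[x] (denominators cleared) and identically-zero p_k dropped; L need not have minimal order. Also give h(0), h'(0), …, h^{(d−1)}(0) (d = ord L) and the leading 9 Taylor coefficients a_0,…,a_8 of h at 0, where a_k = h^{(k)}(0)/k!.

f: a_k = -1, -1/2, 1/8, -1/16, 5/128, -7/256, 21/1024, -33/2048, 429/32768, …
g: a_k = 0, 3, 0, -1/2, 0, 1/40, 0, -1/1680, 0, …
f+g: L₀ = lclm(L_f,L_g), ord ≤ 1+2.
h=∫h₀ ⇒ L = L₀·Dx.
L = (-7 - 8·x - 4·x^2)·Dx + (6 + 22·x + 24·x^2 + 8·x^3)·Dx^2 + (-7 - 8·x - 4·x^2)·Dx^3 + (6 + 22·x + 24·x^2 + 8·x^3)·Dx^4  (order 4).
h: a_k = 0, -1, 5/4, 1/24, -9/64, 1/128, -1/2560, 3/1024, -3593/1720320, …
ICs: h(0) = 0, h′(0) = -1, h′′(0) = 5/2, h′′′(0) = 1/4.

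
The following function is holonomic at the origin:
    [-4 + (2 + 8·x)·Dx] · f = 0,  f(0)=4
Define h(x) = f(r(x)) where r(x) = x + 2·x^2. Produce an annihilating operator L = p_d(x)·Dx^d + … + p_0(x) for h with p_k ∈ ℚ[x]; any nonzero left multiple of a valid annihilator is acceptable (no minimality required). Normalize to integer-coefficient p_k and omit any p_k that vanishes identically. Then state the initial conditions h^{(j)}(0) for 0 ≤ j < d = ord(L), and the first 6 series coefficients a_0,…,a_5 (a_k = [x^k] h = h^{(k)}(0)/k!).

f: a_k = 4, 8, -8, 16, -40, 112, …
Change of var in L_f (x↦r) gives L₀.
L = (-2 - 8·x) + (1 + 4·x + 8·x^2)·Dx  (order 1).
h: a_k = 4, 8, 8, -16, 24, -16, …
ICs: h(0) = 4.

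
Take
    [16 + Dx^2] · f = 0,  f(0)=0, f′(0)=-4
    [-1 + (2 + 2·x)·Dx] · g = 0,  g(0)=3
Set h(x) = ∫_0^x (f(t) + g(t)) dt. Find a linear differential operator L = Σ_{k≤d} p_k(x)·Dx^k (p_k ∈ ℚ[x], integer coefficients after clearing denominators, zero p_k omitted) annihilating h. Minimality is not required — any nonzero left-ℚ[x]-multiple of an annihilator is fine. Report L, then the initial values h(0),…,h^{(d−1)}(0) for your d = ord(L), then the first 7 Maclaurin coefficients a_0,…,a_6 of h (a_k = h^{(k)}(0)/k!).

f: a_k = 0, -4, 0, 32/3, 0, -128/15, 0, …
g: a_k = 3, 3/2, -3/8, 3/16, -15/128, 21/256, -63/1024, …
L₀ := lclm(L_f,L_g); ord L₀ ≤ 2+1.
∫: right-multiply L₀ by Dx.
L = (-1072 - 2048·x - 1024·x^2)·Dx + (2016 + 6112·x + 6144·x^2 + 2048·x^3)·Dx^2 + (-67 - 128·x - 64·x^2)·Dx^3 + (126 + 382·x + 384·x^2 + 128·x^3)·Dx^4  (order 4).
h: a_k = 0, 3, -5/4, -1/8, 521/192, -3/128, -32453/23040, …
ICs: h(0) = 0, h′(0) = 3, h′′(0) = -5/2, h′′′(0) = -3/4.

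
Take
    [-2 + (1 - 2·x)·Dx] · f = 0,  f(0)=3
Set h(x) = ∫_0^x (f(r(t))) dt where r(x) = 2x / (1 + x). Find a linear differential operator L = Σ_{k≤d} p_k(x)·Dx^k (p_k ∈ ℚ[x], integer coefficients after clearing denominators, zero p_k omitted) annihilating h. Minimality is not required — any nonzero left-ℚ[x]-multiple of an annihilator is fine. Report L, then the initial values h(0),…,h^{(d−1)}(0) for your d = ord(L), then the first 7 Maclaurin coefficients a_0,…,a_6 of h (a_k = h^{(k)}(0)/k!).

L = 4·Dx + (-1 + 2·x + 3·x^2)·Dx^2  (order 2).
h: a_k = 0, 3, 6, 12, 27, 324/5, 162, …
ICs: h(0) = 0, h′(0) = 3.

f: a_k = 3, 6, 12, 24, 48, 96, 192, …
f∘r: x↦r, Dx↦Dx/r' in L_f ⇒ L₀.
h=∫₀ˣh₀: take L = L₀·Dx.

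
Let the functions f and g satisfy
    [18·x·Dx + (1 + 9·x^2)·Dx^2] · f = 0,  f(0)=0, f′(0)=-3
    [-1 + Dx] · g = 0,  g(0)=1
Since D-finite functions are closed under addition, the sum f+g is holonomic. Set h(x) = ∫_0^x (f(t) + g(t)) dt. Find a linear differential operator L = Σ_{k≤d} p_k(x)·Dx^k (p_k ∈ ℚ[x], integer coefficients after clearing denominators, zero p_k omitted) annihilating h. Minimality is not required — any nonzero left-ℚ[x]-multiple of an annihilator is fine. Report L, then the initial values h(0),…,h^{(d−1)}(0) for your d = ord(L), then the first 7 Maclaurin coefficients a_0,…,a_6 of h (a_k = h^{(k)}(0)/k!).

L = (18 - 18·x - 486·x^2 - 162·x^3)·Dx^2 + (-19 + 468·x^2 - 81·x^4)·Dx^3 + (1 + 18·x + 18·x^2 + 162·x^3 + 81·x^4)·Dx^4  (order 4).
h: a_k = 0, 1, -1, 1/6, 55/24, 1/120, -5831/720, …
ICs: h(0) = 0, h′(0) = 1, h′′(0) = -2, h′′′(0) = 1.

f: a_k = 0, -3, 0, 9, 0, -243/5, 0, …
g: a_k = 1, 1, 1/2, 1/6, 1/24, 1/120, 1/720, …
f+g: L₀ = lclm(L_f,L_g), ord ≤ 2+1.
h=∫₀ˣh₀: take L = L₀·Dx.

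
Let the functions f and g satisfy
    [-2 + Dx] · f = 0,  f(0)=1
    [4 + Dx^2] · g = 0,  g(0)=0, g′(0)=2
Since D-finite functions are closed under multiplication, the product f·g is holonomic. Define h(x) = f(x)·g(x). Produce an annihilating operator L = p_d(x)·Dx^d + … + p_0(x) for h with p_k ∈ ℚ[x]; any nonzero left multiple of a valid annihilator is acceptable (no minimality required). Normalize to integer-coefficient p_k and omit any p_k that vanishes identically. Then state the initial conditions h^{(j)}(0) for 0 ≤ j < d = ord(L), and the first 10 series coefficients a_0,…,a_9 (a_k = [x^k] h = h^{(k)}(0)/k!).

L = 8 - 4·Dx + Dx^2  (order 2).
h: a_k = 0, 2, 4, 8/3, 0, -16/15, -32/45, -64/315, 0, 64/2835, …
ICs: h(0) = 0, h′(0) = 2.

f: a_k = 1, 2, 2, 4/3, 2/3, 4/15, 4/45, 8/315, 2/315, 4/2835, …
g: a_k = 0, 2, 0, -4/3, 0, 4/15, 0, -8/315, 0, 4/2835, …
f·g: L₀ = L_f ⊗_s L_g, ord ≤ 1·2.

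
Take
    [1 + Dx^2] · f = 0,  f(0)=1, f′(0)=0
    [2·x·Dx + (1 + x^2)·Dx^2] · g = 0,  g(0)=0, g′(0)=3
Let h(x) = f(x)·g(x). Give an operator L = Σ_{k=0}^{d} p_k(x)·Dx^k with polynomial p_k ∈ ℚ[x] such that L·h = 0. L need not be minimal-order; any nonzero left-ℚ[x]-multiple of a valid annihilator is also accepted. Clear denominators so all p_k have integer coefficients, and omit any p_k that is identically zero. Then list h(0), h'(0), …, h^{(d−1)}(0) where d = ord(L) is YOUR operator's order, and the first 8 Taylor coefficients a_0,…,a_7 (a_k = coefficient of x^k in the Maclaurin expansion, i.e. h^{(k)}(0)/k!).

f: a_k = 1, 0, -1/2, 0, 1/24, 0, -1/720, 0, …
g: a_k = 0, 3, 0, -1, 0, 3/5, 0, -3/7, …
Sym-product of L_f,L_g gives L₀ (≤ ord 4).
L = (10 + 26·x^2 + 11·x^4 + 4·x^6 + x^8) + (12·x + 20·x^3 + 12·x^5 + 4·x^7)·Dx + (12 + 32·x^2 + 18·x^4 + 8·x^6 + 2·x^8)·Dx^2 + (12·x + 20·x^3 + 12·x^5 + 4·x^7)·Dx^3 + (2 + 6·x^2 + 7·x^4 + 4·x^6 + x^8)·Dx^4  (order 4).
h: a_k = 0, 3, 0, -5/2, 0, 49/40, 0, -1301/1680, …
ICs: h(0) = 0, h′(0) = 3, h′′(0) = 0, h′′′(0) = -15.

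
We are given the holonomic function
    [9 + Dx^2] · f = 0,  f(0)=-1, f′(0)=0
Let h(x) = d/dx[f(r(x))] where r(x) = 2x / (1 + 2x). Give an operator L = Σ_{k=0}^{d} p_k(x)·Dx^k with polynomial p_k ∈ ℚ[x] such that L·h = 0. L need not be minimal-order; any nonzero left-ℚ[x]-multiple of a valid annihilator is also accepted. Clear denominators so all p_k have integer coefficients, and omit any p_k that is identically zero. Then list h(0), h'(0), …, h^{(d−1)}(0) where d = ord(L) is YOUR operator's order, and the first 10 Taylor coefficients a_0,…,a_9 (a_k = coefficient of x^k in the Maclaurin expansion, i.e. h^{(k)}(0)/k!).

f: a_k = -1, 0, 9/2, 0, -27/8, 0, 81/80, 0, -729/4480, 0, …
h₀=f(r): pull back L_f along r ⇒ L₀.
Derive L from L₀ (diff closure).
L = (60 + 96·x + 96·x^2) + (12 + 72·x + 144·x^2 + 96·x^3)·Dx + (1 + 8·x + 24·x^2 + 32·x^3 + 16·x^4)·Dx^2  (order 2).
h: a_k = 0, 36, -216, 648, -720, -19656/5, 154224/5, -4696848/35, 15741216/35, -43462008/35, …
ICs: h(0) = 0, h′(0) = 36.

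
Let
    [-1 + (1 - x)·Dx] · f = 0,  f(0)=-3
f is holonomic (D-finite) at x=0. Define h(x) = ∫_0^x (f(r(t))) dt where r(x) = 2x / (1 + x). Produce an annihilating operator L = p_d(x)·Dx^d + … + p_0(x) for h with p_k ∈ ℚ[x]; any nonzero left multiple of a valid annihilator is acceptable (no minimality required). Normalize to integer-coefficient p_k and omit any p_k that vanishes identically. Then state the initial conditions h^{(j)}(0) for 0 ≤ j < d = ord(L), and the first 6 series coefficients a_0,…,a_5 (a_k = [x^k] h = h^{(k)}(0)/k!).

f: a_k = -3, -3, -3, -3, -3, -3, …
Change of var in L_f (x↦r) gives L₀.
h=∫₀ˣh₀: take L = L₀·Dx.
L = 2·Dx + (-1 + x^2)·Dx^2  (order 2).
h: a_k = 0, -3, -3, -2, -3/2, -6/5, …
ICs: h(0) = 0, h′(0) = -3.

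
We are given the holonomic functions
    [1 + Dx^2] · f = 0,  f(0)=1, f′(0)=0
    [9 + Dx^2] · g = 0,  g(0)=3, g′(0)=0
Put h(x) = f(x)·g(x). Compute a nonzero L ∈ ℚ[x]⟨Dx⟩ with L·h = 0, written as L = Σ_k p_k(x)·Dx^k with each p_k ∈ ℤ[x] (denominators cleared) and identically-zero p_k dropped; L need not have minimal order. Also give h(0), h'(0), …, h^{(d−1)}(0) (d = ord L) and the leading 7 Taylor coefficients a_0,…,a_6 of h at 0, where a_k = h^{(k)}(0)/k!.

f: a_k = 1, 0, -1/2, 0, 1/24, 0, -1/720, …
g: a_k = 3, 0, -27/2, 0, 81/8, 0, -243/80, …
h₀=f·g: eliminate ⇒ L₀, order ≤ 2·2.
L = 64 + 20·Dx^2 + Dx^4  (order 4).
h: a_k = 3, 0, -15, 0, 17, 0, -26/3, …
ICs: h(0) = 3, h′(0) = 0, h′′(0) = -30, h′′′(0) = 0.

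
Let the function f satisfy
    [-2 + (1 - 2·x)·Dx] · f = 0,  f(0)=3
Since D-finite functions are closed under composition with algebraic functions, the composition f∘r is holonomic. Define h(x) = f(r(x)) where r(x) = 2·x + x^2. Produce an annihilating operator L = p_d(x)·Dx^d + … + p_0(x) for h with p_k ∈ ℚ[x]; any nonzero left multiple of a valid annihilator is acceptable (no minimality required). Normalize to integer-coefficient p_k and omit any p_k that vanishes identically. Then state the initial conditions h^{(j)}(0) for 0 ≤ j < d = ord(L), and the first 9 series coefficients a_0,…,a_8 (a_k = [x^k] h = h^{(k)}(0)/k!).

f: a_k = 3, 6, 12, 24, 48, 96, 192, 384, 768, …
Substitute x→r, Dx→(1/r')Dx; clear ⇒ L₀.
L = (4 + 4·x) + (-1 + 4·x + 2·x^2)·Dx  (order 1).
h: a_k = 3, 12, 54, 240, 1068, 4752, 21144, 94080, 418608, …
ICs: h(0) = 3.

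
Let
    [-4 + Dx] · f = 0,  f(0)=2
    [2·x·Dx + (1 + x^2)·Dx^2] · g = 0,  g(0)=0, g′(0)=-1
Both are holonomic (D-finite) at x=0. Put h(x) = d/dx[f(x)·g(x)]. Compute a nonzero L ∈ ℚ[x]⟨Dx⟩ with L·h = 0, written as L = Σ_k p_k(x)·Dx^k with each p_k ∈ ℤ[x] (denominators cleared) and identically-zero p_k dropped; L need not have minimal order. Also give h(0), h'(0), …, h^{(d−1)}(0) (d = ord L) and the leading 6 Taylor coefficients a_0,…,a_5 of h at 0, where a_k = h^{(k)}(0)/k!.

L = (28 - 32·x + 76·x^2 - 32·x^3 + 32·x^4) + (-15 + 12·x - 35·x^2 + 12·x^3 - 16·x^4)·Dx + (2 - x + 4·x^2 - x^3 + 2·x^4)·Dx^2  (order 2).
h: a_k = -2, -16, -46, -224/3, -82, -208/3, …
ICs: h(0) = -2, h′(0) = -16.

f: a_k = 2, 8, 16, 64/3, 64/3, 256/15, …
g: a_k = 0, -1, 0, 1/3, 0, -1/5, …
L₀ := L_f ⊗_s L_g (sym. prod.), ord ≤ 2.
h=h₀': d/dx-closure on L₀ ⇒ L.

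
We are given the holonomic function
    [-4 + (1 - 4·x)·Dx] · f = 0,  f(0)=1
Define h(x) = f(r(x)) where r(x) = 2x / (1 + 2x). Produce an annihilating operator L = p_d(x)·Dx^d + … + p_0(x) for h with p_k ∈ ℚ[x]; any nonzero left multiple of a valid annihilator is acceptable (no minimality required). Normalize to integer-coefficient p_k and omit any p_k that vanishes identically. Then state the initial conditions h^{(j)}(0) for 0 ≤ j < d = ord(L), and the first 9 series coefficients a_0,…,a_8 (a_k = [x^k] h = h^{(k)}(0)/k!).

L = 8 + (-1 + 4·x + 12·x^2)·Dx  (order 1).
h: a_k = 1, 8, 48, 288, 1728, 10368, 62208, 373248, 2239488, …
ICs: h(0) = 1.

f: a_k = 1, 4, 16, 64, 256, 1024, 4096, 16384, 65536, …
h₀=f(r): pull back L_f along r ⇒ L₀.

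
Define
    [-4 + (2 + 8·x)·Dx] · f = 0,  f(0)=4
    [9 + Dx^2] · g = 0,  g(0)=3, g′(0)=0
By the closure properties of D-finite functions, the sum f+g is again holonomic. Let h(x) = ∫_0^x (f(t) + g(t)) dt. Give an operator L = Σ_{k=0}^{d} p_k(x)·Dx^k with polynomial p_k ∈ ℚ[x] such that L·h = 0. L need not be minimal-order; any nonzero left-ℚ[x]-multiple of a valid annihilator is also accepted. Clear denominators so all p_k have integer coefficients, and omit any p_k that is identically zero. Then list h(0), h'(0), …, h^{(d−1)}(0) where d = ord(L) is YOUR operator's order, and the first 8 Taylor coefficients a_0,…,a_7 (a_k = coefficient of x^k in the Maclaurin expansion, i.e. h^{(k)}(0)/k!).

f: a_k = 4, 8, -8, 16, -40, 112, -336, 1056, …
g: a_k = 3, 0, -27/2, 0, 81/8, 0, -243/80, 0, …
f+g: L₀ = lclm(L_f,L_g), ord ≤ 1+2.
Integrate: L := L₀·Dx.
L = (-378 - 1296·x - 2592·x^2)·Dx + (45 + 828·x + 3888·x^2 + 5184·x^3)·Dx^2 + (-42 - 144·x - 288·x^2)·Dx^3 + (5 + 92·x + 432·x^2 + 576·x^3)·Dx^4  (order 4).
h: a_k = 0, 7, 4, -43/6, 4, -239/40, 56/3, -27123/560, …
ICs: h(0) = 0, h′(0) = 7, h′′(0) = 8, h′′′(0) = -43.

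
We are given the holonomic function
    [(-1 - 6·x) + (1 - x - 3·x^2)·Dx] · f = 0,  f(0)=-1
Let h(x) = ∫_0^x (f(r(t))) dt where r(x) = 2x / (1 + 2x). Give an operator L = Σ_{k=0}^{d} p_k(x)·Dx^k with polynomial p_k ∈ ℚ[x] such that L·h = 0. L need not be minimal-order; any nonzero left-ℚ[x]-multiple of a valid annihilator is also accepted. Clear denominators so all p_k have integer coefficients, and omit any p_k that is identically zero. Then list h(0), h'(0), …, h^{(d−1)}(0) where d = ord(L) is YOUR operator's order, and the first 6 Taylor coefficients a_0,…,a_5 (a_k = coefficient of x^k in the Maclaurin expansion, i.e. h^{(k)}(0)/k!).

L = (2 + 28·x)·Dx + (-1 - 4·x + 8·x^2 + 24·x^3)·Dx^2  (order 2).
h: a_k = 0, -1, -1, -4, 0, -144/5, …
ICs: h(0) = 0, h′(0) = -1.

f: a_k = -1, -1, -4, -7, -19, -40, …
h₀=f(r): pull back L_f along r ⇒ L₀.
Integrate: L := L₀·Dx.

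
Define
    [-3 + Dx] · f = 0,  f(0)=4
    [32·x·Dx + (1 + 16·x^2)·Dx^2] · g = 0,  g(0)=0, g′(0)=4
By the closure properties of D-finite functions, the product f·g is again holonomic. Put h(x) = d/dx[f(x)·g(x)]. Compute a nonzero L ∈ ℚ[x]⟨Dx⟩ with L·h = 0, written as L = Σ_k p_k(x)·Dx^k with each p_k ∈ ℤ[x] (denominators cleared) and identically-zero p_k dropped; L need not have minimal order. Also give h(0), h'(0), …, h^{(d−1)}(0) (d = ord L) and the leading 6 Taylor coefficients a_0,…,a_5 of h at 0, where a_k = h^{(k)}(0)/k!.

L = (-69 - 576·x + 5472·x^2 - 9216·x^3 + 6912·x^4) + (14 + 288·x - 2112·x^2 + 4608·x^3 - 4608·x^4)·Dx + (3 - 32·x + 96·x^2 - 512·x^3 + 768·x^4)·Dx^2  (order 2).
h: a_k = 16, 96, -40, -736, 2446, 12636, …
ICs: h(0) = 16, h′(0) = 96.

f: a_k = 4, 12, 18, 18, 27/2, 81/10, …
g: a_k = 0, 4, 0, -64/3, 0, 1024/5, …
Sym-product of L_f,L_g gives L₀ (≤ ord 2).
Derive L from L₀ (diff closure).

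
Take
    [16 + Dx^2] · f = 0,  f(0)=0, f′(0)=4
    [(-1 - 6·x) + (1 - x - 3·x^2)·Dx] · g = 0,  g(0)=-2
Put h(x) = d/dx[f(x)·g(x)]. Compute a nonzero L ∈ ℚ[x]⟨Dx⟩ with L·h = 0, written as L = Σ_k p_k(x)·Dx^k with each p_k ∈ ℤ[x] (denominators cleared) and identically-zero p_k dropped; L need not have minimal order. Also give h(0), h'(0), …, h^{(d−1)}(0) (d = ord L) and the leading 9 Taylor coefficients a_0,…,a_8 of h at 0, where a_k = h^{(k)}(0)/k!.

L = (-26 - 256·x - 640·x^2 + 768·x^3 + 1152·x^4) + (-7 - 26·x + 144·x^2 + 288·x^3)·Dx + (5 - 13·x - 31·x^2 + 48·x^3 + 72·x^4)·Dx^2  (order 2).
h: a_k = -8, -16, -32, -416/3, -1256/3, -5632/5, -136216/45, -2508992/315, -6504544/315, …
ICs: h(0) = -8, h′(0) = -16.

f: a_k = 0, 4, 0, -32/3, 0, 128/15, 0, -1024/315, 0, …
g: a_k = -2, -2, -8, -14, -38, -80, -194, -434, -1016, …
L₀ := L_f ⊗_s L_g (sym. prod.), ord ≤ 2.
Derive L from L₀ (diff closure).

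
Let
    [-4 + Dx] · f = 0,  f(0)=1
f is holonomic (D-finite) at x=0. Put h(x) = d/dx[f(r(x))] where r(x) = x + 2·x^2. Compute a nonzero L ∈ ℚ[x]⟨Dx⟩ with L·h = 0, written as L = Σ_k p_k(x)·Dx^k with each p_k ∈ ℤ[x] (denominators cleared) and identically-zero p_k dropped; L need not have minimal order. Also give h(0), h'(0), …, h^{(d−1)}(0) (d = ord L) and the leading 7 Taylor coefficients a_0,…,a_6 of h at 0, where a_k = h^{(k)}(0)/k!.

f: a_k = 1, 4, 8, 32/3, 32/3, 128/15, 256/45, …
Substitute x→r, Dx→(1/r')Dx; clear ⇒ L₀.
Derive L from L₀ (diff closure).
L = (8 + 32·x + 64·x^2) + (-1 - 4·x)·Dx  (order 1).
h: a_k = 4, 32, 128, 1280/3, 3328/3, 38912/15, 237568/45, …
ICs: h(0) = 4.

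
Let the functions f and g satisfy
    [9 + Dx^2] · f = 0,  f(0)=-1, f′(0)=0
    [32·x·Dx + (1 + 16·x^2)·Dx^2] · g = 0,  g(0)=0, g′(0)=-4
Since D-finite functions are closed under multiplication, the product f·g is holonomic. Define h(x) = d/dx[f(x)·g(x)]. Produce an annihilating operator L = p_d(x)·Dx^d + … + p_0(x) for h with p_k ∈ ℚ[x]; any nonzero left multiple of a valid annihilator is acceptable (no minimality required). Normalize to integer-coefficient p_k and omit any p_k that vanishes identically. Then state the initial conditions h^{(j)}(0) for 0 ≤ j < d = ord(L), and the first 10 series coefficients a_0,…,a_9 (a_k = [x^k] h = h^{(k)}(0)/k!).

L = (2922993 + 113986656·x^2 + 3239661312·x^4 + 5952061440·x^6 + 4156489728·x^8 - 7644119040·x^10 + 110075314176·x^12) + (1760832·x + 128480256·x^3 + 1888911360·x^5 + 5308416000·x^7 + 15288238080·x^9 + 48922361856·x^11)·Dx + (341202 + 13887168·x^2 + 389230080·x^4 + 940474368·x^6 + 1603141632·x^8 + 3737124864·x^10 + 24461180928·x^12)·Dx^2 + (195648·x + 14275584·x^3 + 209879040·x^5 + 589824000·x^7 + 1698693120·x^9 + 5435817984·x^11)·Dx^3 + (1825 + 135776·x^2 + 3251968·x^4 + 31014912·x^6 + 126812160·x^8 + 509607936·x^10 + 1358954496·x^12)·Dx^4  (order 4).
h: a_k = 4, 0, -118, 0, 3143/2, 0, -467351/20, 0, 81392237/224, 0, …
ICs: h(0) = 4, h′(0) = 0, h′′(0) = -236, h′′′(0) = 0.

f: a_k = -1, 0, 9/2, 0, -27/8, 0, 81/80, 0, -729/4480, 0, …
g: a_k = 0, -4, 0, 64/3, 0, -1024/5, 0, 16384/7, 0, -262144/9, …
f·g: L₀ = L_f ⊗_s L_g, ord ≤ 2·2.
Differentiate: ansatz ord ≤ ord L₀ ⇒ L.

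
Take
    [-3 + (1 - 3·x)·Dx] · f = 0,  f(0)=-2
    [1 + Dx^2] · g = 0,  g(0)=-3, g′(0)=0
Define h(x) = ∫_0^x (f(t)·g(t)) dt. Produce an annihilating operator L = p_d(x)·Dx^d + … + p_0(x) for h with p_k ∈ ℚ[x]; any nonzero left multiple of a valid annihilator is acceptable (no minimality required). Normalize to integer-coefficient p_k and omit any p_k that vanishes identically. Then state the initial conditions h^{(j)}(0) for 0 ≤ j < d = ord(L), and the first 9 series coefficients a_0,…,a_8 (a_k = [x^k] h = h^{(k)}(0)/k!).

f: a_k = -2, -6, -18, -54, -162, -486, -1458, -4374, -13122, …
g: a_k = -3, 0, 3/2, 0, -1/8, 0, 1/240, 0, -1/13440, …
Sym-product of L_f,L_g gives L₀ (≤ ord 2).
Integrate: L := L₀·Dx.
L = (-1 + 3·x)·Dx + 6·Dx^2 + (-1 + 3·x)·Dx^3  (order 3).
h: a_k = 0, 6, 9, 17, 153/4, 1837/20, 1837/8, 495989/840, 495989/320, …
ICs: h(0) = 0, h′(0) = 6, h′′(0) = 18.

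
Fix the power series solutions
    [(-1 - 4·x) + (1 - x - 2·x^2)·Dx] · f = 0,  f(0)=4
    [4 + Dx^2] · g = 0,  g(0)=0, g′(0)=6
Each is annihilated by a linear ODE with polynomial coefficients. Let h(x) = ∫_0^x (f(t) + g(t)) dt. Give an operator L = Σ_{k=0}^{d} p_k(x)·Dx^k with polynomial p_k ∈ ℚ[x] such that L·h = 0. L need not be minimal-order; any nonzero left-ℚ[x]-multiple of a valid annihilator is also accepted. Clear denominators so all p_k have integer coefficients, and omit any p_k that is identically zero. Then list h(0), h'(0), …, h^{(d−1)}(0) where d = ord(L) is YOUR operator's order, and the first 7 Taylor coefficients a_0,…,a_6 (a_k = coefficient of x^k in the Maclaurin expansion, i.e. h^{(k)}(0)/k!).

f: a_k = 4, 4, 12, 20, 44, 84, 172, …
g: a_k = 0, 6, 0, -4, 0, 4/5, 0, …
f+g: L₀ = lclm(L_f,L_g), ord ≤ 1+2.
h=∫₀ˣh₀: take L = L₀·Dx.
L = (68 + 304·x + 200·x^2 + 320·x^3 + 160·x^4 + 128·x^5)·Dx + (-20 + 12·x + 24·x^2 + 8·x^3 + 48·x^4 + 96·x^5 + 64·x^6)·Dx^2 + (17 + 76·x + 50·x^2 + 80·x^3 + 40·x^4 + 32·x^5)·Dx^3 + (-5 + 3·x + 6·x^2 + 2·x^3 + 12·x^4 + 24·x^5 + 16·x^6)·Dx^4  (order 4).
h: a_k = 0, 4, 5, 4, 4, 44/5, 212/15, …
ICs: h(0) = 0, h′(0) = 4, h′′(0) = 10, h′′′(0) = 24.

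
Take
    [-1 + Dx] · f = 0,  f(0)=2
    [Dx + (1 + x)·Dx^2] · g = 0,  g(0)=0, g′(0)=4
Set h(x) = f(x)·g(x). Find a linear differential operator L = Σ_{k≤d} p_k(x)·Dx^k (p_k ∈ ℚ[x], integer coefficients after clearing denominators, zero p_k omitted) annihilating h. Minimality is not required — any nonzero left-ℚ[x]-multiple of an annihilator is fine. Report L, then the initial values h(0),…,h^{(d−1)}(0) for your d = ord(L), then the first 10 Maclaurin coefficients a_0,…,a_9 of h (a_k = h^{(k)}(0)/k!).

L = x + (-1 - 2·x)·Dx + (1 + x)·Dx^2  (order 2).
h: a_k = 0, 8, 4, 8/3, 0, 3/5, -7/18, 23/63, -29/90, 629/2160, …
ICs: h(0) = 0, h′(0) = 8.

f: a_k = 2, 2, 1, 1/3, 1/12, 1/60, 1/360, 1/2520, 1/20160, 1/181440, …
g: a_k = 0, 4, -2, 4/3, -1, 4/5, -2/3, 4/7, -1/2, 4/9, …
f·g: L₀ = L_f ⊗_s L_g, ord ≤ 1·2.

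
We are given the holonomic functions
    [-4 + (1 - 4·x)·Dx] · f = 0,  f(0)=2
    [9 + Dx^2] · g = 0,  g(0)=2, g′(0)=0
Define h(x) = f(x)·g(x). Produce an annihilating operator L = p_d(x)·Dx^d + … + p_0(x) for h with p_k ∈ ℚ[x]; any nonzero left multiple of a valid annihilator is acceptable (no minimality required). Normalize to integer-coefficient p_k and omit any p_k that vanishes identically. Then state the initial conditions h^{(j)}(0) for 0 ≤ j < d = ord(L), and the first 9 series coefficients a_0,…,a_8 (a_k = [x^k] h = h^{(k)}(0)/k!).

L = (-9 + 36·x) + 8·Dx + (-1 + 4·x)·Dx^2  (order 2).
h: a_k = 4, 16, 46, 184, 1499/2, 2998, 239759/20, 239759/5, 214824793/1120, …
ICs: h(0) = 4, h′(0) = 16.

f: a_k = 2, 8, 32, 128, 512, 2048, 8192, 32768, 131072, …
g: a_k = 2, 0, -9, 0, 27/4, 0, -81/40, 0, 729/2240, …
L₀ := L_f ⊗_s L_g (sym. prod.), ord ≤ 2.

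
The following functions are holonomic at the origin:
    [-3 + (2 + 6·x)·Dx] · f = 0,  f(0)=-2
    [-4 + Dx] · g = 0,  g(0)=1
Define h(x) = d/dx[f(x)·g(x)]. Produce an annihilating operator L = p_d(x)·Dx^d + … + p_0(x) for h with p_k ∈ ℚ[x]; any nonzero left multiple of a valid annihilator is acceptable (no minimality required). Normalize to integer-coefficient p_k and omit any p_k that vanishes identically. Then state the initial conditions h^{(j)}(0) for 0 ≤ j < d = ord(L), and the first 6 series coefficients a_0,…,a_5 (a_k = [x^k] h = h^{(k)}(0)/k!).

f: a_k = -2, -3, 9/4, -27/8, 405/64, -1701/128, …
g: a_k = 1, 4, 8, 32/3, 32/3, 128/15, …
h₀=f·g: eliminate ⇒ L₀, order ≤ 1·1.
h₀' ⇒ L via d/dx closure of L₀.
L = (103 + 528·x + 576·x^2) + (-22 - 114·x - 144·x^2)·Dx  (order 1).
h: a_k = -11, -103/2, -953/8, -8161/48, -76883/384, -497863/3840, …
ICs: h(0) = -11.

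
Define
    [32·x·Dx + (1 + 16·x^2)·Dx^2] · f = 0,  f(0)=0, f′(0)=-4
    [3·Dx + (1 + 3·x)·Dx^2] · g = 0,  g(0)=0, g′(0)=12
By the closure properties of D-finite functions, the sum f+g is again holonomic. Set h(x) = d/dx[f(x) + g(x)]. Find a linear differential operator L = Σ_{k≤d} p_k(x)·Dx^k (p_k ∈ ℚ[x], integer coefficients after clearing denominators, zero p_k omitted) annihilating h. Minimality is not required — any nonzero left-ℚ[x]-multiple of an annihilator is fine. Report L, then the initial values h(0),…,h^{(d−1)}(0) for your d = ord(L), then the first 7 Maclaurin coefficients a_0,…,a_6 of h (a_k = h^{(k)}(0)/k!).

f: a_k = 0, -4, 0, 64/3, 0, -1024/5, 0, …
g: a_k = 0, 12, -18, 36, -81, 972/5, -486, …
Sum ⇒ L₀ = lclm(L_f,L_g) in ℚ(x)⟨Dx⟩.
h₀' ⇒ L via d/dx closure of L₀.
L = (-96 - 864·x + 4608·x^2 + 4608·x^3) + (-50 - 192·x + 672·x^2 + 9216·x^3 + 9216·x^4)·Dx + (-3 + 23·x + 96·x^2 + 512·x^3 + 2304·x^4 + 2304·x^5)·Dx^2  (order 2).
h: a_k = 8, -36, 172, -324, -52, -2916, 25132, …
ICs: h(0) = 8, h′(0) = -36.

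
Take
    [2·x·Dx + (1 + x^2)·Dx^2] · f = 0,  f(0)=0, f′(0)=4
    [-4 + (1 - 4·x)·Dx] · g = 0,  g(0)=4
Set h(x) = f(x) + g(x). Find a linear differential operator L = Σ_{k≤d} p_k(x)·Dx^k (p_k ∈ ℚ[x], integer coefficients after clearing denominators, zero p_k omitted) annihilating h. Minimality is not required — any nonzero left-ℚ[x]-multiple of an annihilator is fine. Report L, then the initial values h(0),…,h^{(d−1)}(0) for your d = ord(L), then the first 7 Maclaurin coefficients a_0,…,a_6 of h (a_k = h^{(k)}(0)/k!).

f: a_k = 0, 4, 0, -4/3, 0, 4/5, 0, …
g: a_k = 4, 16, 64, 256, 1024, 4096, 16384, …
L₀ := lclm(L_f,L_g); ord L₀ ≤ 2+1.
L = (8 - 128·x - 24·x^2)·Dx + (-49 + 8·x - 109·x^2 - 24·x^3)·Dx^2 + (4 - 15·x - 15·x^3 - 4·x^4)·Dx^3  (order 3).
h: a_k = 4, 20, 64, 764/3, 1024, 20484/5, 16384, …
ICs: h(0) = 4, h′(0) = 20, h′′(0) = 128.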